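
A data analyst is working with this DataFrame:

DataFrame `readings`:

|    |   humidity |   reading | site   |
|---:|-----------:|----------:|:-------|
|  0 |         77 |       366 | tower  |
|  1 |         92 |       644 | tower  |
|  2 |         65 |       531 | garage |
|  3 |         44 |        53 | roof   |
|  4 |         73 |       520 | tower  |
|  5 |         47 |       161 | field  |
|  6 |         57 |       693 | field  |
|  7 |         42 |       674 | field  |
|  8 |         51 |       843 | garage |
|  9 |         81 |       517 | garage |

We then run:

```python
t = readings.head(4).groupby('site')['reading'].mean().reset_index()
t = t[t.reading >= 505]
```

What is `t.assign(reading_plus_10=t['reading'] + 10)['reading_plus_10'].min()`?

take first 4 rows:
   humidity  reading    site
0        77      366   tower
1        92      644   tower
2        65      531  garage
3        44       53    roof
group by site, mean of reading:
site
garage    531.0
roof       53.0
tower     505.0
Name: reading, dtype: float64
reset_index():
     site  reading
0  garage    531.0
1    roof     53.0
2   tower    505.0
filter rows where reading >= 505:
     site  reading
0  garage    531.0
2   tower    505.0
add column reading_plus_10 = t['reading'] + 10:
     site  reading  reading_plus_10
0  garage    531.0            541.0
2   tower    505.0            515.0

515.0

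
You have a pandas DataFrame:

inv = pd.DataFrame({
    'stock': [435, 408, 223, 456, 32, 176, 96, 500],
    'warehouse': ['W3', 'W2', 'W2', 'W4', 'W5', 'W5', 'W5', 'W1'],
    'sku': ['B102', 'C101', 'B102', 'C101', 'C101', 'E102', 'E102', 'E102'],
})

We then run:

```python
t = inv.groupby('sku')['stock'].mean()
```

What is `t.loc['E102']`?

group by sku, mean of stock:
sku
B102    329.000000
C101    298.666667
E102    257.333333
Name: stock, dtype: float64
Hence 257.333333333.

257.333333333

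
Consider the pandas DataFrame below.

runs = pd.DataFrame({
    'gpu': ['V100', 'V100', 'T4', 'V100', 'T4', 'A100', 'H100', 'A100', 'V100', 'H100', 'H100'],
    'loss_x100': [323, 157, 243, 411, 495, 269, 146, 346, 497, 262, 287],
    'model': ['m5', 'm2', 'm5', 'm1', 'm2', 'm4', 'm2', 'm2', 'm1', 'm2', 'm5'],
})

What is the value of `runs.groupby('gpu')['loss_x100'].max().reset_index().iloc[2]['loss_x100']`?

495

group by gpu, max of loss_x100:
gpu
A100    346
H100    287
T4      495
V100    497
Name: loss_x100, dtype: int64
reset_index():
    gpu  loss_x100
0  A100        346
1  H100        287
2    T4        495
3  V100        497
The value at position 2, column 'loss_x100' is 495.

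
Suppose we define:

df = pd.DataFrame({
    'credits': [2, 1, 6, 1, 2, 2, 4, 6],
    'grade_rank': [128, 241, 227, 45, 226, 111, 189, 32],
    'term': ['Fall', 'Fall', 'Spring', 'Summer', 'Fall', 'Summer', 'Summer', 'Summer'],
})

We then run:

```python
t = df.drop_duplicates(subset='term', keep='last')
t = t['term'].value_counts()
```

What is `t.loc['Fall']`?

drop duplicate term (keep=last):
   credits  grade_rank    term
2        6         227  Spring
4        2         226    Fall
7        6          32  Summer
value_counts of term:
term
Spring    1
Fall      1
Summer    1
Name: count, dtype: int64
Reading off the value at index 'Fall', we get 1.

1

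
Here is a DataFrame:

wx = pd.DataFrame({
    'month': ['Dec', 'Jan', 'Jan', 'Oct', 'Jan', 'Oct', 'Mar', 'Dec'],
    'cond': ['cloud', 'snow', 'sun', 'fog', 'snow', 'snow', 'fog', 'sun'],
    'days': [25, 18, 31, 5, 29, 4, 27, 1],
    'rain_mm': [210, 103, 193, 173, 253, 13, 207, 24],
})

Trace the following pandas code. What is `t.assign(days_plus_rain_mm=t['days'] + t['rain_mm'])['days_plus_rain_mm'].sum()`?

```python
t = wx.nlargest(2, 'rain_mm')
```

take 2 rows with largest rain_mm:
  month   cond  days  rain_mm
4   Jan   snow    29      253
0   Dec  cloud    25      210
add column days_plus_rain_mm = t['days'] + t['rain_mm']:
  month   cond  days  rain_mm  days_plus_rain_mm
4   Jan   snow    29      253                282
0   Dec  cloud    25      210                235
The sum of column 'days_plus_rain_mm' is 517.

517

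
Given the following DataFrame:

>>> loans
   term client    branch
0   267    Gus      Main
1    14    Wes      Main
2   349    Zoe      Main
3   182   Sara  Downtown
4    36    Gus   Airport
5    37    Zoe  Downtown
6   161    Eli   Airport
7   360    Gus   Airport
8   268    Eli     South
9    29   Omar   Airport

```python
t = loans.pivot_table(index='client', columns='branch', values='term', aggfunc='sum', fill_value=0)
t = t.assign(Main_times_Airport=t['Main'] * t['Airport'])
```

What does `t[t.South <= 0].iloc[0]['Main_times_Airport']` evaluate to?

pivot: rows=client, cols=branch, sum(term):
branch  Airport  Downtown  Main  South
client                                
Eli         161         0     0    268
Gus         396         0   267      0
Omar         29         0     0      0
Sara          0       182     0      0
Wes           0         0    14      0
Zoe           0        37   349      0
add column Main_times_Airport = t['Main'] * t['Airport']:
branch  Airport  Downtown  Main  South  Main_times_Airport
client                                                    
Eli         161         0     0    268                   0
Gus         396         0   267      0              105732
Omar         29         0     0      0                   0
Sara          0       182     0      0                   0
Wes           0         0    14      0                   0
Zoe           0        37   349      0                   0
filter rows where South <= 0:
branch  Airport  Downtown  Main  South  Main_times_Airport
client                                                    
Gus         396         0   267      0              105732
Omar         29         0     0      0                   0
Sara          0       182     0      0                   0
Wes           0         0    14      0                   0
Zoe           0        37   349      0                   0
Finally, value at position 0, column 'Main_times_Airport' = 105732.

105732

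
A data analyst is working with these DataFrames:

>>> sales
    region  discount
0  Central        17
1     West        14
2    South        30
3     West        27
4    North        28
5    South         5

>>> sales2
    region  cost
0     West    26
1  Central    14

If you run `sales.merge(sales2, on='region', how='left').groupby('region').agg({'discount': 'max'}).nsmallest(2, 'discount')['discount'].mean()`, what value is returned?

merge on 'region' (how='left') → 6 rows:
    region  discount  cost
0  Central        17  14.0
1     West        14  26.0
2    South        30   NaN
3     West        27  26.0
4    North        28   NaN
5    South         5   NaN
group by region, max of discount:
         discount
region           
Central        17
North          28
South          30
West           27
take 2 rows with smallest discount:
         discount
region           
Central        17
West           27
Reading off the mean of column 'discount', we get 22.0.

22.0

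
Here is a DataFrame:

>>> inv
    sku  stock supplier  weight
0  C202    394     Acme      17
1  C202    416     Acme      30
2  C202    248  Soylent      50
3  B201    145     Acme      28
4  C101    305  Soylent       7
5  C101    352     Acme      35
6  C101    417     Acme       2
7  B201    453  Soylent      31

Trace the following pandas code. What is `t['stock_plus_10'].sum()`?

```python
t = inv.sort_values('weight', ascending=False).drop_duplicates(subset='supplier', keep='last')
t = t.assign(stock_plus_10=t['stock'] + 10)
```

sort by weight descending:
    sku  stock supplier  weight
2  C202    248  Soylent      50
5  C101    352     Acme      35
7  B201    453  Soylent      31
1  C202    416     Acme      30
3  B201    145     Acme      28
0  C202    394     Acme      17
4  C101    305  Soylent       7
6  C101    417     Acme       2
drop duplicate supplier (keep=last):
    sku  stock supplier  weight
4  C101    305  Soylent       7
6  C101    417     Acme       2
add column stock_plus_10 = t['stock'] + 10:
    sku  stock supplier  weight  stock_plus_10
4  C101    305  Soylent       7            315
6  C101    417     Acme       2            427
Hence 742.

742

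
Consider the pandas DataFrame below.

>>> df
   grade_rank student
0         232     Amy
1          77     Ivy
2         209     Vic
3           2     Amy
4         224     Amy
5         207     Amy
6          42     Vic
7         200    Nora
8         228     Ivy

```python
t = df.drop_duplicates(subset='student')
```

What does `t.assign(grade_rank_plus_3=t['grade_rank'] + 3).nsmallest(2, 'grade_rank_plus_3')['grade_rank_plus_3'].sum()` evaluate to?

drop duplicate student (keep=first):
   grade_rank student
0         232     Amy
1          77     Ivy
2         209     Vic
7         200    Nora
add column grade_rank_plus_3 = t['grade_rank'] + 3:
   grade_rank student  grade_rank_plus_3
0         232     Amy                235
1          77     Ivy                 80
2         209     Vic                212
7         200    Nora                203
take 2 rows with smallest grade_rank_plus_3:
   grade_rank student  grade_rank_plus_3
1          77     Ivy                 80
7         200    Nora                203
Hence 283.

283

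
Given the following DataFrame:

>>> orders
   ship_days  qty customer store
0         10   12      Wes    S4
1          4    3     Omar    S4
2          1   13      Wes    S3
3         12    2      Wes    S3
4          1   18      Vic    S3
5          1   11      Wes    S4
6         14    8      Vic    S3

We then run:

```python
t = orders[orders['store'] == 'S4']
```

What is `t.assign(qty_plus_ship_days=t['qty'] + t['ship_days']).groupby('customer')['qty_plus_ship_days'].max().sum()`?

29

filter rows where store == 'S4':
   ship_days  qty customer store
0         10   12      Wes    S4
1          4    3     Omar    S4
5          1   11      Wes    S4
add column qty_plus_ship_days = t['qty'] + t['ship_days']:
   ship_days  qty customer store  qty_plus_ship_days
0         10   12      Wes    S4                  22
1          4    3     Omar    S4                   7
5          1   11      Wes    S4                  12
group by customer, max of qty_plus_ship_days:
customer
Omar     7
Wes     22
Name: qty_plus_ship_days, dtype: int64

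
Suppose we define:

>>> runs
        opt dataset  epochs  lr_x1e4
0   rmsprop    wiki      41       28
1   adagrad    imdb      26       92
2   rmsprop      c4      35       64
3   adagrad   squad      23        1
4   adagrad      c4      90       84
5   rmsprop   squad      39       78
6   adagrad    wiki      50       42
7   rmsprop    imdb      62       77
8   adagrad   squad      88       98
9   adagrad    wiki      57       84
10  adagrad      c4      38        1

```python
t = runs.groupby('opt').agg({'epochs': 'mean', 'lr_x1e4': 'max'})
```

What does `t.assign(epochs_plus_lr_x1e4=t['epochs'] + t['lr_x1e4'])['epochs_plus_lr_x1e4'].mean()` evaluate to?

136.696428571

group by opt: mean(epochs), max(lr_x1e4):
            epochs  lr_x1e4
opt                        
adagrad  53.142857       98
rmsprop  44.250000       78
add column epochs_plus_lr_x1e4 = t['epochs'] + t['lr_x1e4']:
            epochs  lr_x1e4  epochs_plus_lr_x1e4
opt                                             
adagrad  53.142857       98           151.142857
rmsprop  44.250000       78           122.250000
mean of column 'epochs_plus_lr_x1e4' → 136.696428571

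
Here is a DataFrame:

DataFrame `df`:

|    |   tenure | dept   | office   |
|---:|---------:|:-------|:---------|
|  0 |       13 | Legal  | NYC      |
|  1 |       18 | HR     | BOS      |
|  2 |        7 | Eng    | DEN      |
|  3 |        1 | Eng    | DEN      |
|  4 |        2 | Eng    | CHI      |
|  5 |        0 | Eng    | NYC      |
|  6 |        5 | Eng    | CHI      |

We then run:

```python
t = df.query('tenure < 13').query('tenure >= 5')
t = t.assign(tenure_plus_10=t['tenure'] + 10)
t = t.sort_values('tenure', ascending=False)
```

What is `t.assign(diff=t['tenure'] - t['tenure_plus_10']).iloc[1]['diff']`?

-10

filter rows where tenure < 13:
   tenure dept office
2       7  Eng    DEN
3       1  Eng    DEN
4       2  Eng    CHI
5       0  Eng    NYC
6       5  Eng    CHI
filter rows where tenure >= 5:
   tenure dept office
2       7  Eng    DEN
6       5  Eng    CHI
add column tenure_plus_10 = t['tenure'] + 10:
   tenure dept office  tenure_plus_10
2       7  Eng    DEN              17
6       5  Eng    CHI              15
sort by tenure descending:
   tenure dept office  tenure_plus_10
2       7  Eng    DEN              17
6       5  Eng    CHI              15
add column diff = t['tenure'] - t['tenure_plus_10']:
   tenure dept office  tenure_plus_10  diff
2       7  Eng    DEN              17   -10
6       5  Eng    CHI              15   -10
The value at position 1, column 'diff' is -10.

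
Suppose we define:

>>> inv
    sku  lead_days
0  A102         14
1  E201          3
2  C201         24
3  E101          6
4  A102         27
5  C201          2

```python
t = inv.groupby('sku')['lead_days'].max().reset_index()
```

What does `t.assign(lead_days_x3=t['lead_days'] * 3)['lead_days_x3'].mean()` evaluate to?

group by sku, max of lead_days:
sku
A102    27
C201    24
E101     6
E201     3
Name: lead_days, dtype: int64
reset_index():
    sku  lead_days
0  A102         27
1  C201         24
2  E101          6
3  E201          3
add column lead_days_x3 = t['lead_days'] * 3:
    sku  lead_days  lead_days_x3
0  A102         27            81
1  C201         24            72
2  E101          6            18
3  E201          3             9
So mean() = 45.0.

45.0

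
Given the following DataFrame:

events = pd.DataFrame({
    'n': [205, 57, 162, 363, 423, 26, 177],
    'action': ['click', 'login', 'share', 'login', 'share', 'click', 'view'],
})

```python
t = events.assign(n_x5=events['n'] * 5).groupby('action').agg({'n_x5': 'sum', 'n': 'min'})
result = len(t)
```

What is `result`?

add column n_x5 = events['n'] * 5:
     n action  n_x5
0  205  click  1025
1   57  login   285
2  162  share   810
3  363  login  1815
4  423  share  2115
5   26  click   130
6  177   view   885
group by action: sum(n_x5), min(n):
        n_x5    n
action           
click   1155   26
login   2100   57
share   2925  162
view     885  177
Reading off the number of rows, we get 4.

4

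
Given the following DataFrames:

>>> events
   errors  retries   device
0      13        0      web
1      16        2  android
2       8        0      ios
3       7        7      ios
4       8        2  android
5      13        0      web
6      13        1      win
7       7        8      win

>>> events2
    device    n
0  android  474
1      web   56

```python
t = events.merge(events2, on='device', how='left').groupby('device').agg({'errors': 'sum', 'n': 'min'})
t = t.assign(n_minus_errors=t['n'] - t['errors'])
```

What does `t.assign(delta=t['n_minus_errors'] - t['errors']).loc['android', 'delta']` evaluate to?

merge on 'device' (how='left') → 8 rows:
   errors  retries   device      n
0      13        0      web   56.0
1      16        2  android  474.0
2       8        0      ios    NaN
3       7        7      ios    NaN
4       8        2  android  474.0
5      13        0      web   56.0
6      13        1      win    NaN
7       7        8      win    NaN
group by device: sum(errors), min(n):
         errors      n
device                
android      24  474.0
ios          15    NaN
web          26   56.0
win          20    NaN
add column n_minus_errors = t['n'] - t['errors']:
         errors      n  n_minus_errors
device                                
android      24  474.0           450.0
ios          15    NaN             NaN
web          26   56.0            30.0
win          20    NaN             NaN
add column delta = t['n_minus_errors'] - t['errors']:
         errors      n  n_minus_errors  delta
device                                       
android      24  474.0           450.0  426.0
ios          15    NaN             NaN    NaN
web          26   56.0            30.0    4.0
win          20    NaN             NaN    NaN
So loc['android', 'delta'] = 426.0.

426.0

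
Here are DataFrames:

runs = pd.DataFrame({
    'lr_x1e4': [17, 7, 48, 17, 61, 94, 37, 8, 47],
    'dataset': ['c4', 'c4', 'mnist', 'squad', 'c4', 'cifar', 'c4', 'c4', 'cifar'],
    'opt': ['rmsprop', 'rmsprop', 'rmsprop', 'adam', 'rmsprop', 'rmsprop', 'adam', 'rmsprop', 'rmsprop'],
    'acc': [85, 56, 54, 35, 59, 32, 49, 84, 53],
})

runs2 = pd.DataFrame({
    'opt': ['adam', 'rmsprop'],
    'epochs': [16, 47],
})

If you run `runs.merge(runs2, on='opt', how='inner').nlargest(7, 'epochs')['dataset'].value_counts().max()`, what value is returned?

4

merge on 'opt' (how='inner') → 9 rows:
   lr_x1e4 dataset      opt  acc  epochs
0       17      c4  rmsprop   85      47
1        7      c4  rmsprop   56      47
2       48   mnist  rmsprop   54      47
3       17   squad     adam   35      16
4       61      c4  rmsprop   59      47
5       94   cifar  rmsprop   32      47
6       37      c4     adam   49      16
7        8      c4  rmsprop   84      47
8       47   cifar  rmsprop   53      47
take 7 rows with largest epochs:
   lr_x1e4 dataset      opt  acc  epochs
0       17      c4  rmsprop   85      47
1        7      c4  rmsprop   56      47
2       48   mnist  rmsprop   54      47
4       61      c4  rmsprop   59      47
5       94   cifar  rmsprop   32      47
7        8      c4  rmsprop   84      47
8       47   cifar  rmsprop   53      47
value_counts of dataset:
dataset
c4       4
cifar    2
mnist    1
Name: count, dtype: int64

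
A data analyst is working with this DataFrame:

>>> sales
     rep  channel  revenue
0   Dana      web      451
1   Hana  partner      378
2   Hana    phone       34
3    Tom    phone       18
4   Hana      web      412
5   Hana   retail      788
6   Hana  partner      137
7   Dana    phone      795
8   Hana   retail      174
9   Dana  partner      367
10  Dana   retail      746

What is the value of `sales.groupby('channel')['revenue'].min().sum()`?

741

group by channel, min of revenue:
channel
partner    137
phone       18
retail     174
web        412
Name: revenue, dtype: int64
So sum() = 741.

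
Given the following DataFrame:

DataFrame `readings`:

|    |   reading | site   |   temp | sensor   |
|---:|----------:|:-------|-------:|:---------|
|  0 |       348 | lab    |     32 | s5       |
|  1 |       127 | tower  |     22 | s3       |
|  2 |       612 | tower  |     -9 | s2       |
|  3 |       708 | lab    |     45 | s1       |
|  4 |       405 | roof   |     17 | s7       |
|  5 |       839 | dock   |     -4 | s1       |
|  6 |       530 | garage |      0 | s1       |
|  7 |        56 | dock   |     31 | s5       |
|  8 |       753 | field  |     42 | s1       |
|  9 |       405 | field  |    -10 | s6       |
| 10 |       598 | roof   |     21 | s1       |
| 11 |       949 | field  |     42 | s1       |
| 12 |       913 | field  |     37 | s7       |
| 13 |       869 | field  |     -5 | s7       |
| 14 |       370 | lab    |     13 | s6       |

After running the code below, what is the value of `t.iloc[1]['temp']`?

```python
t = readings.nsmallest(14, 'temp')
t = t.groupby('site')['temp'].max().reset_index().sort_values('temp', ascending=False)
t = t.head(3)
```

take 14 rows with smallest temp:
    reading    site  temp sensor
9       405   field   -10     s6
2       612   tower    -9     s2
13      869   field    -5     s7
5       839    dock    -4     s1
6       530  garage     0     s1
14      370     lab    13     s6
4       405    roof    17     s7
10      598    roof    21     s1
1       127   tower    22     s3
7        56    dock    31     s5
0       348     lab    32     s5
12      913   field    37     s7
8       753   field    42     s1
11      949   field    42     s1
group by site, max of temp:
site
dock      31
field     42
garage     0
lab       32
roof      21
tower     22
Name: temp, dtype: int64
reset_index():
     site  temp
0    dock    31
1   field    42
2  garage     0
3     lab    32
4    roof    21
5   tower    22
sort by temp descending:
     site  temp
1   field    42
3     lab    32
0    dock    31
5   tower    22
4    roof    21
2  garage     0
take first 3 rows:
    site  temp
1  field    42
3    lab    32
0   dock    31
value at position 1, column 'temp' → 32

32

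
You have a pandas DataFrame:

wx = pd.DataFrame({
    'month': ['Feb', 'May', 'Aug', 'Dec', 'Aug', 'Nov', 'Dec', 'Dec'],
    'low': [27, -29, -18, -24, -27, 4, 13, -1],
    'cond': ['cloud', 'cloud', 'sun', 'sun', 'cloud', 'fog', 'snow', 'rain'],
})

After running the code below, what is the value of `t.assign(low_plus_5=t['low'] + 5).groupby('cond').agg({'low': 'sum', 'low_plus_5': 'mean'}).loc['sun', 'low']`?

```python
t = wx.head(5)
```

take first 5 rows:
  month  low   cond
0   Feb   27  cloud
1   May  -29  cloud
2   Aug  -18    sun
3   Dec  -24    sun
4   Aug  -27  cloud
add column low_plus_5 = t['low'] + 5:
  month  low   cond  low_plus_5
0   Feb   27  cloud          32
1   May  -29  cloud         -24
2   Aug  -18    sun         -13
3   Dec  -24    sun         -19
4   Aug  -27  cloud         -22
group by cond: sum(low), mean(low_plus_5):
       low  low_plus_5
cond                  
cloud  -29   -4.666667
sun    -42  -16.000000
Hence -42.

-42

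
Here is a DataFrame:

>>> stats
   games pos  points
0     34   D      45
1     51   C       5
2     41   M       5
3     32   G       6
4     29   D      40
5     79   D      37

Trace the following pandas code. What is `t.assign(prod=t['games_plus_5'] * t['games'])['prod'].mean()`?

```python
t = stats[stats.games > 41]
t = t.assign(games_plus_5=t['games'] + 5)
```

4746.0

filter rows where games > 41:
   games pos  points
1     51   C       5
5     79   D      37
add column games_plus_5 = t['games'] + 5:
   games pos  points  games_plus_5
1     51   C       5            56
5     79   D      37            84
add column prod = t['games_plus_5'] * t['games']:
   games pos  points  games_plus_5  prod
1     51   C       5            56  2856
5     79   D      37            84  6636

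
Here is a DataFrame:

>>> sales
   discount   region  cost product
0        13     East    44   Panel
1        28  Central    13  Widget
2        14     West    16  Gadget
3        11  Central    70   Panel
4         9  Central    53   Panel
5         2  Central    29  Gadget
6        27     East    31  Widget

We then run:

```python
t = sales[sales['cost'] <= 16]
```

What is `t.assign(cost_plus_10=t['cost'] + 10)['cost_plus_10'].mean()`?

24.5

filter rows where cost <= 16:
   discount   region  cost product
1        28  Central    13  Widget
2        14     West    16  Gadget
add column cost_plus_10 = t['cost'] + 10:
   discount   region  cost product  cost_plus_10
1        28  Central    13  Widget            23
2        14     West    16  Gadget            26
The mean of column 'cost_plus_10' is 24.5.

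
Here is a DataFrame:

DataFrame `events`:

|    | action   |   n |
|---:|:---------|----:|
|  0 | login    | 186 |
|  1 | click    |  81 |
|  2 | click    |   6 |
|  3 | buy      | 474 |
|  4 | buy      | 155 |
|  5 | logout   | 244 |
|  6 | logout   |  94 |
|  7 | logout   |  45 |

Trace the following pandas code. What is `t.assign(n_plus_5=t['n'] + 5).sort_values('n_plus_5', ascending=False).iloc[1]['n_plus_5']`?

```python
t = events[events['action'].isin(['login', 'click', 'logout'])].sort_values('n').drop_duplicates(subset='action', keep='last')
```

filter rows where action in ['login', 'click', 'logout']:
   action    n
0   login  186
1   click   81
2   click    6
5  logout  244
6  logout   94
7  logout   45
sort by n:
   action    n
2   click    6
7  logout   45
1   click   81
6  logout   94
0   login  186
5  logout  244
drop duplicate action (keep=last):
   action    n
1   click   81
0   login  186
5  logout  244
add column n_plus_5 = t['n'] + 5:
   action    n  n_plus_5
1   click   81        86
0   login  186       191
5  logout  244       249
sort by n_plus_5 descending:
   action    n  n_plus_5
5  logout  244       249
0   login  186       191
1   click   81        86
Finally, value at position 1, column 'n_plus_5' = 191.

191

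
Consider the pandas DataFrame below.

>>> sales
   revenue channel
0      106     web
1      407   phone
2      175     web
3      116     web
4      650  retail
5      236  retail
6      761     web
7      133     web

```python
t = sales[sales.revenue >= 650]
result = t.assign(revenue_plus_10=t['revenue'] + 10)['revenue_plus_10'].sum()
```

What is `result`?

filter rows where revenue >= 650:
   revenue channel
4      650  retail
6      761     web
add column revenue_plus_10 = t['revenue'] + 10:
   revenue channel  revenue_plus_10
4      650  retail              660
6      761     web              771

1431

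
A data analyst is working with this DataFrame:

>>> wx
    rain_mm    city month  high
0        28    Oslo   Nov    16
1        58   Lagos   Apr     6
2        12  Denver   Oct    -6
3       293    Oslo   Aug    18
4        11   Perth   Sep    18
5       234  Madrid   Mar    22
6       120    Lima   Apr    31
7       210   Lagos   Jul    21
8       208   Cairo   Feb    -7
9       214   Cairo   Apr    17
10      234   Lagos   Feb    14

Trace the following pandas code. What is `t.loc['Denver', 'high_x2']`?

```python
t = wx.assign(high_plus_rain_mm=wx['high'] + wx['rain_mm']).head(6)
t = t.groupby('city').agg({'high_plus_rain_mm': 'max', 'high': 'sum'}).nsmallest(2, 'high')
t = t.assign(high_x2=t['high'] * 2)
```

add column high_plus_rain_mm = wx['high'] + wx['rain_mm']:
    rain_mm    city month  high  high_plus_rain_mm
0        28    Oslo   Nov    16                 44
1        58   Lagos   Apr     6                 64
2        12  Denver   Oct    -6                  6
3       293    Oslo   Aug    18                311
4        11   Perth   Sep    18                 29
5       234  Madrid   Mar    22                256
6       120    Lima   Apr    31                151
7       210   Lagos   Jul    21                231
8       208   Cairo   Feb    -7                201
9       214   Cairo   Apr    17                231
10      234   Lagos   Feb    14                248
take first 6 rows:
   rain_mm    city month  high  high_plus_rain_mm
0       28    Oslo   Nov    16                 44
1       58   Lagos   Apr     6                 64
2       12  Denver   Oct    -6                  6
3      293    Oslo   Aug    18                311
4       11   Perth   Sep    18                 29
5      234  Madrid   Mar    22                256
group by city: max(high_plus_rain_mm), sum(high):
        high_plus_rain_mm  high
city                           
Denver                  6    -6
Lagos                  64     6
Madrid                256    22
Oslo                  311    34
Perth                  29    18
take 2 rows with smallest high:
        high_plus_rain_mm  high
city                           
Denver                  6    -6
Lagos                  64     6
add column high_x2 = t['high'] * 2:
        high_plus_rain_mm  high  high_x2
city                                    
Denver                  6    -6      -12
Lagos                  64     6       12
Finally, value at row 'Denver', column 'high_x2' = -12.

-12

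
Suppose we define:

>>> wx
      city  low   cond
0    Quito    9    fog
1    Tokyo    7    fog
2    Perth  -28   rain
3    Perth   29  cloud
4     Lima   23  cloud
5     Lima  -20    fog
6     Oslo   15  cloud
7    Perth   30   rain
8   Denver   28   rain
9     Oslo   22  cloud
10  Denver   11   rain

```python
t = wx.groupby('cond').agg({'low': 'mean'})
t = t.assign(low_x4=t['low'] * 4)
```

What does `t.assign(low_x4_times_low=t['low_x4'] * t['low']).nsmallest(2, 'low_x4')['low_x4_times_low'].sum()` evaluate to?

427.361111111

group by cond, mean of low:
             low
cond            
cloud  22.250000
fog    -1.333333
rain   10.250000
add column low_x4 = t['low'] * 4:
             low     low_x4
cond                       
cloud  22.250000  89.000000
fog    -1.333333  -5.333333
rain   10.250000  41.000000
add column low_x4_times_low = t['low_x4'] * t['low']:
             low     low_x4  low_x4_times_low
cond                                         
cloud  22.250000  89.000000       1980.250000
fog    -1.333333  -5.333333          7.111111
rain   10.250000  41.000000        420.250000
take 2 rows with smallest low_x4:
            low     low_x4  low_x4_times_low
cond                                        
fog   -1.333333  -5.333333          7.111111
rain  10.250000  41.000000        420.250000
Hence 427.361111111.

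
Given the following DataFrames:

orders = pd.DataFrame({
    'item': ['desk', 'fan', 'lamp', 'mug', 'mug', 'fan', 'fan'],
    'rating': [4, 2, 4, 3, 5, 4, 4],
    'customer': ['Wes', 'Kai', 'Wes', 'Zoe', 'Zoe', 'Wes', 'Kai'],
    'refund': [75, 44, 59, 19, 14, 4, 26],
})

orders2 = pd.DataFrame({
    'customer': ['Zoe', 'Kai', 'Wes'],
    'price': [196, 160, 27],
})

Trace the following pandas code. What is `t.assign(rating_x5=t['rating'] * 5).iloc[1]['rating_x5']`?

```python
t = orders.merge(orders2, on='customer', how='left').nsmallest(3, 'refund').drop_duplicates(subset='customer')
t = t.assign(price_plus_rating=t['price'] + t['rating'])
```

25

merge on 'customer' (how='left') → 7 rows:
   item  rating customer  refund  price
0  desk       4      Wes      75     27
1   fan       2      Kai      44    160
2  lamp       4      Wes      59     27
3   mug       3      Zoe      19    196
4   mug       5      Zoe      14    196
5   fan       4      Wes       4     27
6   fan       4      Kai      26    160
take 3 rows with smallest refund:
  item  rating customer  refund  price
5  fan       4      Wes       4     27
4  mug       5      Zoe      14    196
3  mug       3      Zoe      19    196
drop duplicate customer (keep=first):
  item  rating customer  refund  price
5  fan       4      Wes       4     27
4  mug       5      Zoe      14    196
add column price_plus_rating = t['price'] + t['rating']:
  item  rating customer  refund  price  price_plus_rating
5  fan       4      Wes       4     27                 31
4  mug       5      Zoe      14    196                201
add column rating_x5 = t['rating'] * 5:
  item  rating customer  refund  price  price_plus_rating  rating_x5
5  fan       4      Wes       4     27                 31         20
4  mug       5      Zoe      14    196                201         25
The value at position 1, column 'rating_x5' is 25.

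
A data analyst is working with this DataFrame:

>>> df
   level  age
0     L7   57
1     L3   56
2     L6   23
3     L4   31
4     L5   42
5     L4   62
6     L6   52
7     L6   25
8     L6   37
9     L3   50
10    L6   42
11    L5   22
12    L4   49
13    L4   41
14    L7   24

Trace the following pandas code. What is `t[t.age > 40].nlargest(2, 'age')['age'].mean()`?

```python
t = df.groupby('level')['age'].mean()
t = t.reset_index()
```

group by level, mean of age:
level
L3    53.00
L4    45.75
L5    32.00
L6    35.80
L7    40.50
Name: age, dtype: float64
reset_index():
  level    age
0    L3  53.00
1    L4  45.75
2    L5  32.00
3    L6  35.80
4    L7  40.50
filter rows where age > 40:
  level    age
0    L3  53.00
1    L4  45.75
4    L7  40.50
take 2 rows with largest age:
  level    age
0    L3  53.00
1    L4  45.75
So mean() = 49.375.

49.375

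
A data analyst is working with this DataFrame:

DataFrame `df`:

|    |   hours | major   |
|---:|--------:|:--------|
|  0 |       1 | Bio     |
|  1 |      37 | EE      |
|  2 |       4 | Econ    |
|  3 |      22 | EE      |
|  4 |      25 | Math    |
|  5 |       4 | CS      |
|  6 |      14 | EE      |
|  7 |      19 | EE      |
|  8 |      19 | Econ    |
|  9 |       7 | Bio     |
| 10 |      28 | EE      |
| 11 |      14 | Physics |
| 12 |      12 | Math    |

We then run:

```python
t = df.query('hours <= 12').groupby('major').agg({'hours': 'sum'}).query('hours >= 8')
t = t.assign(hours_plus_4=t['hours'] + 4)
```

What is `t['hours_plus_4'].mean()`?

filter rows where hours <= 12:
    hours major
0       1   Bio
2       4  Econ
5       4    CS
9       7   Bio
12     12  Math
group by major, sum of hours:
       hours
major       
Bio        8
CS         4
Econ       4
Math      12
filter rows where hours >= 8:
       hours
major       
Bio        8
Math      12
add column hours_plus_4 = t['hours'] + 4:
       hours  hours_plus_4
major                     
Bio        8            12
Math      12            16
Then the mean of column 'hours_plus_4': 14.0

14.0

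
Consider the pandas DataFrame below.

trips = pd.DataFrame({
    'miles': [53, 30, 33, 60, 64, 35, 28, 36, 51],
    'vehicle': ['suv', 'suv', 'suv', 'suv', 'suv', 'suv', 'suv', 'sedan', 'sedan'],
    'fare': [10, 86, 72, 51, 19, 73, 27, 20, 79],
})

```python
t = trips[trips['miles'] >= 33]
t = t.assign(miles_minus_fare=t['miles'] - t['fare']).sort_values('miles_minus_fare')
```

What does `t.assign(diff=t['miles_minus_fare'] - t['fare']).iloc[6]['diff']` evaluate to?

26

filter rows where miles >= 33:
   miles vehicle  fare
0     53     suv    10
2     33     suv    72
3     60     suv    51
4     64     suv    19
5     35     suv    73
7     36   sedan    20
8     51   sedan    79
add column miles_minus_fare = t['miles'] - t['fare']:
   miles vehicle  fare  miles_minus_fare
0     53     suv    10                43
2     33     suv    72               -39
3     60     suv    51                 9
4     64     suv    19                45
5     35     suv    73               -38
7     36   sedan    20                16
8     51   sedan    79               -28
sort by miles_minus_fare:
   miles vehicle  fare  miles_minus_fare
2     33     suv    72               -39
5     35     suv    73               -38
8     51   sedan    79               -28
3     60     suv    51                 9
7     36   sedan    20                16
0     53     suv    10                43
4     64     suv    19                45
add column diff = t['miles_minus_fare'] - t['fare']:
   miles vehicle  fare  miles_minus_fare  diff
2     33     suv    72               -39  -111
5     35     suv    73               -38  -111
8     51   sedan    79               -28  -107
3     60     suv    51                 9   -42
7     36   sedan    20                16    -4
0     53     suv    10                43    33
4     64     suv    19                45    26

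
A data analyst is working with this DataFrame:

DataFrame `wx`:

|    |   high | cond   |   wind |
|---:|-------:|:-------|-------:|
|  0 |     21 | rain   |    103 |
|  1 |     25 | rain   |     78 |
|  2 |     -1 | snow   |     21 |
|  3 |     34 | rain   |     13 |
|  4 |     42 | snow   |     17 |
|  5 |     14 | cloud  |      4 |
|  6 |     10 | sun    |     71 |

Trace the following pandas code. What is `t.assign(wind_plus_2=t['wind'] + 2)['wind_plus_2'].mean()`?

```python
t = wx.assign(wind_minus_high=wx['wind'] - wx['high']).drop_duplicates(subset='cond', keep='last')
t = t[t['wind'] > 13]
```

46.0

add column wind_minus_high = wx['wind'] - wx['high']:
   high   cond  wind  wind_minus_high
0    21   rain   103               82
1    25   rain    78               53
2    -1   snow    21               22
3    34   rain    13              -21
4    42   snow    17              -25
5    14  cloud     4              -10
6    10    sun    71               61
drop duplicate cond (keep=last):
   high   cond  wind  wind_minus_high
3    34   rain    13              -21
4    42   snow    17              -25
5    14  cloud     4              -10
6    10    sun    71               61
filter rows where wind > 13:
   high  cond  wind  wind_minus_high
4    42  snow    17              -25
6    10   sun    71               61
add column wind_plus_2 = t['wind'] + 2:
   high  cond  wind  wind_minus_high  wind_plus_2
4    42  snow    17              -25           19
6    10   sun    71               61           73
Hence 46.0.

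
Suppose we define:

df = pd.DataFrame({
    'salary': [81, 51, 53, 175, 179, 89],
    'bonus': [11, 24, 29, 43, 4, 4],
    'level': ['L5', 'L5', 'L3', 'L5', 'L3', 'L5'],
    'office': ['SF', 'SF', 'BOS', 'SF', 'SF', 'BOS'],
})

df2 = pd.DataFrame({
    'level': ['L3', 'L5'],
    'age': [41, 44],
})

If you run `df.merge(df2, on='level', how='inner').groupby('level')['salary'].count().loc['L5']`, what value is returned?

4

merge on 'level' (how='inner') → 6 rows:
   salary  bonus level office  age
0      81     11    L5     SF   44
1      51     24    L5     SF   44
2      53     29    L3    BOS   41
3     175     43    L5     SF   44
4     179      4    L3     SF   41
5      89      4    L5    BOS   44
group by level, count of salary:
level
L3    2
L5    4
Name: salary, dtype: int64
Then the value at index 'L5': 4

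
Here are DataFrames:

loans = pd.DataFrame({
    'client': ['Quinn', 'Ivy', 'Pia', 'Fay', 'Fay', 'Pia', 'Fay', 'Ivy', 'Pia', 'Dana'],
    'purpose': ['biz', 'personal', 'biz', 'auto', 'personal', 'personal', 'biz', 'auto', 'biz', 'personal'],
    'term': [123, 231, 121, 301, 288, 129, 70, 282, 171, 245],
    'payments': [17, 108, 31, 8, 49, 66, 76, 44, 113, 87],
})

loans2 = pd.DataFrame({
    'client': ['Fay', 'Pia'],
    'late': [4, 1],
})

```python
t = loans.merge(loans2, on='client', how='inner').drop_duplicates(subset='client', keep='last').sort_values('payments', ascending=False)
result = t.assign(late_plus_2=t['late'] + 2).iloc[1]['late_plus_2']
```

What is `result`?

6

merge on 'client' (how='inner') → 6 rows:
  client   purpose  term  payments  late
0    Pia       biz   121        31     1
1    Fay      auto   301         8     4
2    Fay  personal   288        49     4
3    Pia  personal   129        66     1
4    Fay       biz    70        76     4
5    Pia       biz   171       113     1
drop duplicate client (keep=last):
  client purpose  term  payments  late
4    Fay     biz    70        76     4
5    Pia     biz   171       113     1
sort by payments descending:
  client purpose  term  payments  late
5    Pia     biz   171       113     1
4    Fay     biz    70        76     4
add column late_plus_2 = t['late'] + 2:
  client purpose  term  payments  late  late_plus_2
5    Pia     biz   171       113     1            3
4    Fay     biz    70        76     4            6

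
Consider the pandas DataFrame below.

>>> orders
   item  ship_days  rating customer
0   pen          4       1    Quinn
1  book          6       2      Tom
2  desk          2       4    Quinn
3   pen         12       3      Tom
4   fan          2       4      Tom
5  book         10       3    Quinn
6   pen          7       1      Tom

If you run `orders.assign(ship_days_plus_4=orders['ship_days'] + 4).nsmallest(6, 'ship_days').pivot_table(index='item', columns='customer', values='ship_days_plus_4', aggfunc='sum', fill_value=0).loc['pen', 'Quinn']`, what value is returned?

add column ship_days_plus_4 = orders['ship_days'] + 4:
   item  ship_days  rating customer  ship_days_plus_4
0   pen          4       1    Quinn                 8
1  book          6       2      Tom                10
2  desk          2       4    Quinn                 6
3   pen         12       3      Tom                16
4   fan          2       4      Tom                 6
5  book         10       3    Quinn                14
6   pen          7       1      Tom                11
take 6 rows with smallest ship_days:
   item  ship_days  rating customer  ship_days_plus_4
2  desk          2       4    Quinn                 6
4   fan          2       4      Tom                 6
0   pen          4       1    Quinn                 8
1  book          6       2      Tom                10
6   pen          7       1      Tom                11
5  book         10       3    Quinn                14
pivot: rows=item, cols=customer, sum(ship_days_plus_4):
customer  Quinn  Tom
item                
book         14   10
desk          6    0
fan           0    6
pen           8   11
Reading off the value at row 'pen', column 'Quinn', we get 8.

8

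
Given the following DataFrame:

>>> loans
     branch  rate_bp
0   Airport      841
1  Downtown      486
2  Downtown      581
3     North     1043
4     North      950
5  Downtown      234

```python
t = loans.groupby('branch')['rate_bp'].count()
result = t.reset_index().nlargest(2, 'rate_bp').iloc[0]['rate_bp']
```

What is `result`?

group by branch, count of rate_bp:
branch
Airport     1
Downtown    3
North       2
Name: rate_bp, dtype: int64
reset_index():
     branch  rate_bp
0   Airport        1
1  Downtown        3
2     North        2
take 2 rows with largest rate_bp:
     branch  rate_bp
1  Downtown        3
2     North        2
The value at position 0, column 'rate_bp' is 3.

3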